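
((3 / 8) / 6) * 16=1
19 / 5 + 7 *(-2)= -51 / 5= -10.20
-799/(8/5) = -3995/8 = -499.38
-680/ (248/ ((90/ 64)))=-3825/ 992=-3.86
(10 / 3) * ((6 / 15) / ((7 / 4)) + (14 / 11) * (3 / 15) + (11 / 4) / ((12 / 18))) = 4731 / 308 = 15.36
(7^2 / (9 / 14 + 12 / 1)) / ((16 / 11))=3773 / 1416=2.66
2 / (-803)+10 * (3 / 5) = 4816 / 803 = 6.00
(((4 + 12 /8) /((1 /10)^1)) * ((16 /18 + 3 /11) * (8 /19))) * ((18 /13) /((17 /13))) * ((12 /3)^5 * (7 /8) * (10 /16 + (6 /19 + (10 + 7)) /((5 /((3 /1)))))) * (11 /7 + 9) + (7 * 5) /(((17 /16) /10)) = 18238747360 /6137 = 2971932.11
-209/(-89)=2.35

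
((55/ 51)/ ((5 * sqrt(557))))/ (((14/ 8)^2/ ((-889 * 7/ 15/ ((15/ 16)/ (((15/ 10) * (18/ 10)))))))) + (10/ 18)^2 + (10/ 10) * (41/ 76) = 5221/ 6156 - 178816 * sqrt(557)/ 1183625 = -2.72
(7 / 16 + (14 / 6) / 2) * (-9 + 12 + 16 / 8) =385 / 48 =8.02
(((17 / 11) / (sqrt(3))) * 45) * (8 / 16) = 255 * sqrt(3) / 22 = 20.08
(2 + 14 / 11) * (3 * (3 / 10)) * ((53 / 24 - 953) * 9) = -5545017 / 220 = -25204.62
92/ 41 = 2.24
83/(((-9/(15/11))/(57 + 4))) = -25315/33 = -767.12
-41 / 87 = -0.47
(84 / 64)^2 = 441 / 256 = 1.72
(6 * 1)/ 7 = 6/ 7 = 0.86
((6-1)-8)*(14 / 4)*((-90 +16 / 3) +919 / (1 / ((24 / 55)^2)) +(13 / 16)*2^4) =-6563599 / 6050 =-1084.89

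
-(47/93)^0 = -1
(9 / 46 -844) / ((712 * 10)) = -7763 / 65504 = -0.12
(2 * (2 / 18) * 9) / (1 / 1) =2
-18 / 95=-0.19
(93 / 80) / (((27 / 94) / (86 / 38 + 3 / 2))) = 208351 / 13680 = 15.23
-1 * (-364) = 364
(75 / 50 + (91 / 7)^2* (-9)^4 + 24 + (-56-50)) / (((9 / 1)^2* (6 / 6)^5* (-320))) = -2217457 / 51840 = -42.78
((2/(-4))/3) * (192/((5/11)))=-352/5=-70.40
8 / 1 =8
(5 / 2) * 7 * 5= 175 / 2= 87.50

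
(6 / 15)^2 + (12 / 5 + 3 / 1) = 139 / 25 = 5.56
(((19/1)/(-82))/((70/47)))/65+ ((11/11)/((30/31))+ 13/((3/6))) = 30255731/1119300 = 27.03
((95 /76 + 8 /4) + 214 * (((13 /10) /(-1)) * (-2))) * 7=78351 /20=3917.55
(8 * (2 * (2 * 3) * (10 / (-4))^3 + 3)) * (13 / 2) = -9594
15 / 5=3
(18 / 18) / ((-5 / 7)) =-7 / 5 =-1.40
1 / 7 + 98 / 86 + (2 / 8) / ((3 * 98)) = 64891 / 50568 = 1.28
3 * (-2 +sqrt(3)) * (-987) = 5922 - 2961 * sqrt(3) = 793.40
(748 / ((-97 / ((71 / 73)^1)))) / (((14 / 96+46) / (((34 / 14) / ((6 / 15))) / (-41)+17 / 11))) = -1022338656 / 4501427105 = -0.23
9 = 9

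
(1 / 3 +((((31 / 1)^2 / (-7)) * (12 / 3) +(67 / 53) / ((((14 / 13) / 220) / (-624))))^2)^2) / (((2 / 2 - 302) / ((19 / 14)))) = -738186886991396563041405743412931 / 239503257385602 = -3082158025946637810.94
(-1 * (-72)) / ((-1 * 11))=-72 / 11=-6.55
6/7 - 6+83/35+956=33363/35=953.23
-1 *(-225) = 225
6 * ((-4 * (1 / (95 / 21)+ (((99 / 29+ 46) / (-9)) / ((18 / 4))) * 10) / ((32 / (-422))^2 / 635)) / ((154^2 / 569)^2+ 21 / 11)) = 53832566075192138047 / 2948613876760608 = 18256.91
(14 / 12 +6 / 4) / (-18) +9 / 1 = 239 / 27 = 8.85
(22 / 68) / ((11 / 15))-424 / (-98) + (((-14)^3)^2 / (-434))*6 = -5375842471 / 51646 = -104090.20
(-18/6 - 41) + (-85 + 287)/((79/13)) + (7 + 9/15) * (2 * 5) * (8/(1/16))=767662/79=9717.24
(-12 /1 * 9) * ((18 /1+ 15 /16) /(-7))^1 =8181 /28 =292.18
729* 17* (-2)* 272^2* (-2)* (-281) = -1030577292288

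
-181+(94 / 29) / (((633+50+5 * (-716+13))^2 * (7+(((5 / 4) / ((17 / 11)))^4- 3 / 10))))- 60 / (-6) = -118389249132237061 / 692334790476561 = -171.00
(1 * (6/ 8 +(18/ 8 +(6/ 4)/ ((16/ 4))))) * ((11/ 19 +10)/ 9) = 603/ 152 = 3.97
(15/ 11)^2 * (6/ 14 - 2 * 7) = -21375/ 847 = -25.24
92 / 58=46 / 29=1.59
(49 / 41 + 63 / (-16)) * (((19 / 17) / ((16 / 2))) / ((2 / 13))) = -444353 / 178432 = -2.49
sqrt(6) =2.45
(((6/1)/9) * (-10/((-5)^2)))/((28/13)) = -13/105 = -0.12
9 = 9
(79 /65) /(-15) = -0.08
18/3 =6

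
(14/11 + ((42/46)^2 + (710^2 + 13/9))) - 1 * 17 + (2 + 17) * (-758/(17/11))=440495066239/890307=494767.61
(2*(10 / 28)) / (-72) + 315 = 158755 / 504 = 314.99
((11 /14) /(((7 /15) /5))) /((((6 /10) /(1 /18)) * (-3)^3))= -0.03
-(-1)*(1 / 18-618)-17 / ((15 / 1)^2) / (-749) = -69426047 / 112350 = -617.94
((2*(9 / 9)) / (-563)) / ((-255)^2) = -2 / 36609075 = -0.00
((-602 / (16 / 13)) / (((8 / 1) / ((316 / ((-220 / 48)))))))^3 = 797580599795047341 / 10648000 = 74904263692.25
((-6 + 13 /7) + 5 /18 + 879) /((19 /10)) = 551335 /1197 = 460.60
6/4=1.50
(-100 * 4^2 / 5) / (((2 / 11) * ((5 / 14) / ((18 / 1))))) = -88704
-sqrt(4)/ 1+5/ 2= 1/ 2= 0.50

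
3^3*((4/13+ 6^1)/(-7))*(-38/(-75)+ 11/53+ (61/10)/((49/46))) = -156.70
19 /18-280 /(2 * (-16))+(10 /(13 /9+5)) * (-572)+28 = -887171 /1044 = -849.78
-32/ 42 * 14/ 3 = -32/ 9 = -3.56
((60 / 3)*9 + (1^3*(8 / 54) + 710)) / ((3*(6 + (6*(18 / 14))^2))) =588833 / 130005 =4.53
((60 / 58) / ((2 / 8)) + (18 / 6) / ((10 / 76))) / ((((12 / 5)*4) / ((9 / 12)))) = 2.10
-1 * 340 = -340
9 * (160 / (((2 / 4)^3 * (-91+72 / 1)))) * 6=-69120 / 19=-3637.89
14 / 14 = 1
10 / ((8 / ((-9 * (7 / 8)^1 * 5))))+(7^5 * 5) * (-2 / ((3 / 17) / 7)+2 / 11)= -6651546.79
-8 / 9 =-0.89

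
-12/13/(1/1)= -12/13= -0.92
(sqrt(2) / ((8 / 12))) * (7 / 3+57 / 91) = 404 * sqrt(2) / 91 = 6.28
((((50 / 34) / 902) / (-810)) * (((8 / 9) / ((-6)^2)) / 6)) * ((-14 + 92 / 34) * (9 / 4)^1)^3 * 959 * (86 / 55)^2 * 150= 217889710080 / 4557824491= 47.81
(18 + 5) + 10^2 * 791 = 79123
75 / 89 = 0.84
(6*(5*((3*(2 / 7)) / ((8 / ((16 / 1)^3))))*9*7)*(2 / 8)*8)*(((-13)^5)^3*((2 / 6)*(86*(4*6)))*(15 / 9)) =-97364904819686389968076800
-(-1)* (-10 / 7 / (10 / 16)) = -16 / 7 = -2.29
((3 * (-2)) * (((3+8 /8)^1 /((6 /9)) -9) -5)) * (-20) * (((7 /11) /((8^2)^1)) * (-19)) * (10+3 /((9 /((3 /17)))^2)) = 5766215 /3179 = 1813.85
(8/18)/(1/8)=32/9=3.56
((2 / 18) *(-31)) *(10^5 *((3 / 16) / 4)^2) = -756.84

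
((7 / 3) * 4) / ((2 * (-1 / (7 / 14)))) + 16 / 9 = -5 / 9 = -0.56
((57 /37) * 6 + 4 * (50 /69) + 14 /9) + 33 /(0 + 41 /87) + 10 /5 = 26918255 /314019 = 85.72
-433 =-433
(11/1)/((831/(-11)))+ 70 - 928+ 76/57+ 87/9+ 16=-690682/831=-831.15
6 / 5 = 1.20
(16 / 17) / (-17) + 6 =1718 / 289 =5.94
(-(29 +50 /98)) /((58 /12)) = -8676 /1421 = -6.11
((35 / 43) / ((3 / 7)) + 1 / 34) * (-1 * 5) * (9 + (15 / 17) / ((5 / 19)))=-1480325 / 12427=-119.12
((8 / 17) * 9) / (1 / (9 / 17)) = 648 / 289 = 2.24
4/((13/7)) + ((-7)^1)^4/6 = 31381/78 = 402.32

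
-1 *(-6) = 6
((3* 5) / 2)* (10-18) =-60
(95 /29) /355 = 19 /2059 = 0.01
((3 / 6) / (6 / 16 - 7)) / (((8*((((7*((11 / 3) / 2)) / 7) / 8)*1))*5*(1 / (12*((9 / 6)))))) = -432 / 2915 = -0.15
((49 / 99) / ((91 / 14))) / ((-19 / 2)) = -0.01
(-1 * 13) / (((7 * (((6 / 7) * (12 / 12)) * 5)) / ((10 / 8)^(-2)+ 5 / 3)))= -2249 / 2250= -1.00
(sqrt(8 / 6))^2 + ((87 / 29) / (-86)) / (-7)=2417 / 1806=1.34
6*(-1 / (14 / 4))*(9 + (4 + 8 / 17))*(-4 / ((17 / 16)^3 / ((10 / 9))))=150077440 / 1753941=85.57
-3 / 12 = -1 / 4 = -0.25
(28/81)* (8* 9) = 224/9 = 24.89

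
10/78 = 5/39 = 0.13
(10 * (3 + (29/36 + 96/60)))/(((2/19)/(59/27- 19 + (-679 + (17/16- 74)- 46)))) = -6506924851/15552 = -418397.95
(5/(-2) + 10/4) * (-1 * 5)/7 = 0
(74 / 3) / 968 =37 / 1452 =0.03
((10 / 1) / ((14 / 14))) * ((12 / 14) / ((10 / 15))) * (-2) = -180 / 7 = -25.71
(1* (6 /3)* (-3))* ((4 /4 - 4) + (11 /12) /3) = 97 /6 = 16.17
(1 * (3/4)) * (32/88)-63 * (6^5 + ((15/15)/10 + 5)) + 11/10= -26961436/55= -490207.93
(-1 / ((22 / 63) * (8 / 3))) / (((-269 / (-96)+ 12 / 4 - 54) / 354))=57348 / 7271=7.89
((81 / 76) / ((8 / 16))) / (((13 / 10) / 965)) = 390825 / 247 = 1582.29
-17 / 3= -5.67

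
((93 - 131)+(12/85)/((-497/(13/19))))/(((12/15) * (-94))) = 15250523/30179828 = 0.51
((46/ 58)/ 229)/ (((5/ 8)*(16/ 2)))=23/ 33205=0.00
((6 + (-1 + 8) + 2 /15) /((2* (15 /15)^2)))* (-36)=-236.40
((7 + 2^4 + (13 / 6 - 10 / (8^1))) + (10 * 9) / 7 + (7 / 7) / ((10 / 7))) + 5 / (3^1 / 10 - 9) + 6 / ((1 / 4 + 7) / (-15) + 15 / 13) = 292054813 / 6370140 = 45.85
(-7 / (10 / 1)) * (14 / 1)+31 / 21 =-874 / 105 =-8.32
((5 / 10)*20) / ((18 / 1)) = 5 / 9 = 0.56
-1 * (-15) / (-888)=-5 / 296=-0.02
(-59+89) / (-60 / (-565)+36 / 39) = 7345 / 252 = 29.15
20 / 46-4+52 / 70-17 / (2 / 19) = -164.32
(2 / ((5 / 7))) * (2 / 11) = 28 / 55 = 0.51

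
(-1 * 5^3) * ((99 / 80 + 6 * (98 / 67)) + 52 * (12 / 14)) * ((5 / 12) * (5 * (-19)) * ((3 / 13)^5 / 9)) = 218883313125 / 11144730688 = 19.64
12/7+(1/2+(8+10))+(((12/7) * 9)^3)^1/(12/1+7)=2782897/13034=213.51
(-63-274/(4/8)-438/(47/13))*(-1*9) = 6589.34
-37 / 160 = -0.23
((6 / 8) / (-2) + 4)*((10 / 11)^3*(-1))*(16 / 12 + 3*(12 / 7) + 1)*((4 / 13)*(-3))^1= 2276500 / 121121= 18.80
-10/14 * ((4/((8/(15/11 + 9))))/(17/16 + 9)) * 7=-4560/1771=-2.57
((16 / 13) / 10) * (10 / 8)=2 / 13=0.15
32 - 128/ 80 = 152/ 5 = 30.40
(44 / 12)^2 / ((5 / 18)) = 242 / 5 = 48.40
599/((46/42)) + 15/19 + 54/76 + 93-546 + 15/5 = 4527/46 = 98.41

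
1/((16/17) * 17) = 1/16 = 0.06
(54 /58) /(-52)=-27 /1508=-0.02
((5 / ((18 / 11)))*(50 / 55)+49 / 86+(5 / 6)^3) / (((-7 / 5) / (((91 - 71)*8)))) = -3646700 / 8127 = -448.71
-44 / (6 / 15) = -110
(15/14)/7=15/98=0.15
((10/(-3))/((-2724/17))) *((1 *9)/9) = 85/4086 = 0.02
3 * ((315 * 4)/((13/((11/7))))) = 5940/13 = 456.92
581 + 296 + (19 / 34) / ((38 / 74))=29855 / 34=878.09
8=8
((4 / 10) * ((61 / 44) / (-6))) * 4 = -61 / 165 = -0.37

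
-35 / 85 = -7 / 17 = -0.41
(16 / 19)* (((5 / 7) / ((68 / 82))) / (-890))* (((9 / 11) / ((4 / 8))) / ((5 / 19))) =-0.01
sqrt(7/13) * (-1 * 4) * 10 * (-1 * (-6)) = -240 * sqrt(91)/13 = -176.11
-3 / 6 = -1 / 2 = -0.50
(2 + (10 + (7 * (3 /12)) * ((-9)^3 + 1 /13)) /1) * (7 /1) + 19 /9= -1034654 /117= -8843.20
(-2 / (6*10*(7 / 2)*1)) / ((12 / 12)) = -1 / 105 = -0.01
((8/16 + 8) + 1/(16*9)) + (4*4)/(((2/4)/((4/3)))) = 51.17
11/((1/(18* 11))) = 2178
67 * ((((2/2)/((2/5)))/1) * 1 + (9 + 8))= 2613/2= 1306.50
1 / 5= 0.20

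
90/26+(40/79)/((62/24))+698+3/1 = 704.66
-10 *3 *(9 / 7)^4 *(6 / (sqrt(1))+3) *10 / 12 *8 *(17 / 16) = -25095825 / 4802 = -5226.12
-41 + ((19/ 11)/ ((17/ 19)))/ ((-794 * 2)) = -12175557/ 296956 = -41.00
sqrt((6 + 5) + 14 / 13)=sqrt(2041) / 13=3.48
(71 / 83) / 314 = 71 / 26062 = 0.00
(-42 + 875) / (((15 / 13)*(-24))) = -10829 / 360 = -30.08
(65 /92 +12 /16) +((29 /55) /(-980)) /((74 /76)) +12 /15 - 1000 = -11441355294 /11467225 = -997.74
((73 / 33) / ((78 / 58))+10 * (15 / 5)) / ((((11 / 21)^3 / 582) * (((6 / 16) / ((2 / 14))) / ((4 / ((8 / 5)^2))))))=14518157325 / 190333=76277.67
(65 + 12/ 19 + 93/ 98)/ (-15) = -123973/ 27930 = -4.44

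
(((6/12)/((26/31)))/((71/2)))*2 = 31/923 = 0.03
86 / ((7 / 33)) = 2838 / 7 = 405.43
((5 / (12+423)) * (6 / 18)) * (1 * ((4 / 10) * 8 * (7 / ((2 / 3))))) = 56 / 435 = 0.13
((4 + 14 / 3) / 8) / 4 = 13 / 48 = 0.27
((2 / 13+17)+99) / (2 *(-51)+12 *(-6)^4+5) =302 / 40183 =0.01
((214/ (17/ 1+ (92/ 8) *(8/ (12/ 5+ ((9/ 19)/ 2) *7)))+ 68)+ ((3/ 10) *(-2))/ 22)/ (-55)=-1.33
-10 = -10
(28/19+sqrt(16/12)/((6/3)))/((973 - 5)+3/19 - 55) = 19 * sqrt(3)/52050+14/8675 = 0.00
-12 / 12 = -1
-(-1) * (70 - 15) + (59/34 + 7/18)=8740/153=57.12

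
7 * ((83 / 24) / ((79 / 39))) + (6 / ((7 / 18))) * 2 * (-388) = -52913785 / 4424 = -11960.62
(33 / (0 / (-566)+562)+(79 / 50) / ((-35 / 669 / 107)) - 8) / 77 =-796488071 / 18932375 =-42.07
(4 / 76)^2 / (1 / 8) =8 / 361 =0.02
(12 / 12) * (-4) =-4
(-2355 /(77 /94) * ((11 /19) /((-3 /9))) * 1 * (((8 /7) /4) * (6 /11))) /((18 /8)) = 345.86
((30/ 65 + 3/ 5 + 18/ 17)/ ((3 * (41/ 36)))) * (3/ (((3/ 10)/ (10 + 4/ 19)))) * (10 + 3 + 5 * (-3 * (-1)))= 305452224/ 172159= 1774.24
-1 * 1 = -1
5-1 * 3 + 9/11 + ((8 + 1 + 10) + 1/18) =21.87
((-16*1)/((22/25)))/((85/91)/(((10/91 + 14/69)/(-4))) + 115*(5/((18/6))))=-29460/291203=-0.10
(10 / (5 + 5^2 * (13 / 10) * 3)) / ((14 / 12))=24 / 287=0.08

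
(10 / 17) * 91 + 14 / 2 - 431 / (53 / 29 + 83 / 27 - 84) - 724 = -692816545 / 1052878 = -658.02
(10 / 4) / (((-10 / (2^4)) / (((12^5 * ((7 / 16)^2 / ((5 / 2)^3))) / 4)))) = -381024 / 125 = -3048.19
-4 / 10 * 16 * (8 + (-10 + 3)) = -32 / 5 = -6.40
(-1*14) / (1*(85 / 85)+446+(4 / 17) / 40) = -2380 / 75991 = -0.03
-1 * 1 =-1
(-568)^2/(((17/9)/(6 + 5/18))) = 18228256/17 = 1072250.35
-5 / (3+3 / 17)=-85 / 54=-1.57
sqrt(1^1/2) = sqrt(2)/2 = 0.71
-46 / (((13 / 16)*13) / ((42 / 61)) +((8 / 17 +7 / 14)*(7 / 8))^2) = -71468544 / 24954989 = -2.86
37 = 37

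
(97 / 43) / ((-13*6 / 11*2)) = -1067 / 6708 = -0.16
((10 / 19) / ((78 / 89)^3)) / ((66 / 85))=299611825 / 297544104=1.01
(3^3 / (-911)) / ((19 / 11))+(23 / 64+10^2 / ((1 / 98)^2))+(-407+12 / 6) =1063459800219 / 1107776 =959995.34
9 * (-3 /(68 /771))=-20817 /68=-306.13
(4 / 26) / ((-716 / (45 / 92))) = -45 / 428168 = -0.00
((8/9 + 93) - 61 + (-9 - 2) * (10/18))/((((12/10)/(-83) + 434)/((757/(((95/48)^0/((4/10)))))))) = 15142271/810468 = 18.68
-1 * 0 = 0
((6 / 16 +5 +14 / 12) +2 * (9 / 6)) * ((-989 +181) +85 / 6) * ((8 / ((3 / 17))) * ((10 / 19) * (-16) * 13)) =19284053360 / 513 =37590747.29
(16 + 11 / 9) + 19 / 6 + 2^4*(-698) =-200657 / 18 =-11147.61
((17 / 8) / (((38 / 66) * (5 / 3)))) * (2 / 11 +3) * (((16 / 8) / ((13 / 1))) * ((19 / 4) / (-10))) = -0.51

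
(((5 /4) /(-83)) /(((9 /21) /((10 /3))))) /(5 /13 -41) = 2275 /788832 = 0.00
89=89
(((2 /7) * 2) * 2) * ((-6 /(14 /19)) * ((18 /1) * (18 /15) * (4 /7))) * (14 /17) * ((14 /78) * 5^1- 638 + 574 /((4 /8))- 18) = -2524518144 /54145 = -46625.14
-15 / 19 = -0.79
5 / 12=0.42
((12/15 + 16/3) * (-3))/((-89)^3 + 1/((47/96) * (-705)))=0.00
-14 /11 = -1.27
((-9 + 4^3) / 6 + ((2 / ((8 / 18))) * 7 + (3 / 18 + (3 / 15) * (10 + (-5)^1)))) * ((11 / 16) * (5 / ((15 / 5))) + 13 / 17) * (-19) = -7434871 / 4896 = -1518.56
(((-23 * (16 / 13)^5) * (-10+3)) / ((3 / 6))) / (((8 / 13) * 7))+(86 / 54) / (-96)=15626748581 / 74030112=211.09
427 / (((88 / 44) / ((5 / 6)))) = 2135 / 12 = 177.92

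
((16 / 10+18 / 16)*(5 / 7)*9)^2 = 962361 / 3136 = 306.88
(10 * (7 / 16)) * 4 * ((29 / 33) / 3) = 1015 / 198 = 5.13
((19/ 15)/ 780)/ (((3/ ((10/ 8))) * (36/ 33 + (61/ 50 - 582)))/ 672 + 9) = 4180/ 17837001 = 0.00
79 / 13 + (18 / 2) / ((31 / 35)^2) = 219244 / 12493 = 17.55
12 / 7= 1.71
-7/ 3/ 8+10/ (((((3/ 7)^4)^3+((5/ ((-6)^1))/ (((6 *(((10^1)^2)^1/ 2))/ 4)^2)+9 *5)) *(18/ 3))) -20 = -2043747569545216613/ 100902737597839176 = -20.25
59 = 59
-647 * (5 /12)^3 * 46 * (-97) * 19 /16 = 247989.76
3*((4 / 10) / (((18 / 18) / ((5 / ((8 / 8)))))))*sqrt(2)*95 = 570*sqrt(2) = 806.10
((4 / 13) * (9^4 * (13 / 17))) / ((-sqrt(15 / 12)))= -52488 * sqrt(5) / 85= -1380.79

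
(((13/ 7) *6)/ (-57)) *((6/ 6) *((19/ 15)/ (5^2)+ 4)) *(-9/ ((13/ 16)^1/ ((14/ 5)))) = 24.56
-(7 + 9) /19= -16 /19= -0.84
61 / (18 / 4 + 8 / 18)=1098 / 89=12.34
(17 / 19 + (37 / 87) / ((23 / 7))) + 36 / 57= 62950 / 38019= 1.66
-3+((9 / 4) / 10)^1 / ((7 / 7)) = -111 / 40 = -2.78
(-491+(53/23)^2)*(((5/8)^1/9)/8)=-4.22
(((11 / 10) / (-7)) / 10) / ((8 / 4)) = -11 / 1400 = -0.01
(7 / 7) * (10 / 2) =5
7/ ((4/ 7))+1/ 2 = 51/ 4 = 12.75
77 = 77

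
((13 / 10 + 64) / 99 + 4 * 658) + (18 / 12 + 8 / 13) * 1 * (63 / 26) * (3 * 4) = 450761327 / 167310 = 2694.17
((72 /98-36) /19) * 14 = -3456 /133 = -25.98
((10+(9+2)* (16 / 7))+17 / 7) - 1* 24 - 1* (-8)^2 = -353 / 7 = -50.43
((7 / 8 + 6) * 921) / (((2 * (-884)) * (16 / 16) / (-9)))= 455895 / 14144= 32.23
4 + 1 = 5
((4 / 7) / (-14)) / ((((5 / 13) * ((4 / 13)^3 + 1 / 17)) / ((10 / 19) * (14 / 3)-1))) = -80599142 / 45875025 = -1.76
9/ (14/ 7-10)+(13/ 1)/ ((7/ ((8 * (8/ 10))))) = 3013/ 280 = 10.76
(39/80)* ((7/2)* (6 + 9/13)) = 11.42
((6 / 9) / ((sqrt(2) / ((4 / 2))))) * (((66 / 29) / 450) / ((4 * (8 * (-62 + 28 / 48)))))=-sqrt(2) / 582900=-0.00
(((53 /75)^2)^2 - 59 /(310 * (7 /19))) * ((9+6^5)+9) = -1588832607643 /762890625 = -2082.65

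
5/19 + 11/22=29/38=0.76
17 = 17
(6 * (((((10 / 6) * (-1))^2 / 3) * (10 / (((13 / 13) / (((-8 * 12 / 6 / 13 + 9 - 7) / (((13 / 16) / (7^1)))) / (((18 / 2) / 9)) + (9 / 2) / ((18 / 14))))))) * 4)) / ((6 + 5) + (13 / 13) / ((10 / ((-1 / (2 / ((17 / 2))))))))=45640000 / 214461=212.81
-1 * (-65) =65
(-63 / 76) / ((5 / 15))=-189 / 76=-2.49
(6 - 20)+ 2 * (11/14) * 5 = -43/7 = -6.14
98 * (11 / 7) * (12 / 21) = 88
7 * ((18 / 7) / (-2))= -9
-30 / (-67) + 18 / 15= 552 / 335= 1.65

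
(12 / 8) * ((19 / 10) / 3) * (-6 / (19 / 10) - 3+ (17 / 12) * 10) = 913 / 120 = 7.61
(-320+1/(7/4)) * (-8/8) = 2236/7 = 319.43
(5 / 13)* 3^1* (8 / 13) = 120 / 169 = 0.71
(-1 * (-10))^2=100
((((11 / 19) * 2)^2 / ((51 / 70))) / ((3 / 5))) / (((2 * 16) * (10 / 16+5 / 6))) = 1210 / 18411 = 0.07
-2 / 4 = -1 / 2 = -0.50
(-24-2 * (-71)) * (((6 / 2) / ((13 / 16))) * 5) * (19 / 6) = 89680 / 13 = 6898.46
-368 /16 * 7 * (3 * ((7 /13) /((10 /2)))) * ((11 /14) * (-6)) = 15939 /65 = 245.22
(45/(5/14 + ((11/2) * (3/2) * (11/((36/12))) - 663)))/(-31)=1260/548917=0.00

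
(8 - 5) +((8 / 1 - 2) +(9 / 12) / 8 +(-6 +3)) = 195 / 32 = 6.09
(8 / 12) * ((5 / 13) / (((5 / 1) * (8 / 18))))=3 / 26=0.12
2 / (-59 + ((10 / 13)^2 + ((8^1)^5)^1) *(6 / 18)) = 338 / 1835993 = 0.00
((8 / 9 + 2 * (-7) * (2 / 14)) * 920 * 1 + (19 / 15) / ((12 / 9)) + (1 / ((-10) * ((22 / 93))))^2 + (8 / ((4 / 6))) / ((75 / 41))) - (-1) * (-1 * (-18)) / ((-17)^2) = -1014.47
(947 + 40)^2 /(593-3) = 974169 /590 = 1651.13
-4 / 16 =-0.25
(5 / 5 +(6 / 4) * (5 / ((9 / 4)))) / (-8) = -13 / 24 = -0.54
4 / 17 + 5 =89 / 17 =5.24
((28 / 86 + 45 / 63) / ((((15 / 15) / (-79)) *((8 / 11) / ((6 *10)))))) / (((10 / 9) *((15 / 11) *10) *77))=-2447973 / 421400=-5.81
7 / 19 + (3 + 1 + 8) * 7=1603 / 19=84.37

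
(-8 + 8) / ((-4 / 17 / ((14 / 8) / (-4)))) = 0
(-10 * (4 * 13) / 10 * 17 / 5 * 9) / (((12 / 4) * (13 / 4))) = -816 / 5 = -163.20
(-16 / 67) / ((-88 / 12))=24 / 737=0.03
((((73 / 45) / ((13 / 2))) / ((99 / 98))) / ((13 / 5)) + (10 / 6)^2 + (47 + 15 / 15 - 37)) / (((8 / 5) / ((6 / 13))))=2611190 / 652509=4.00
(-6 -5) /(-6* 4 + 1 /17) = 0.46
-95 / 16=-5.94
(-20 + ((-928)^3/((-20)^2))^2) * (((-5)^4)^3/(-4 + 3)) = -974558529121517187500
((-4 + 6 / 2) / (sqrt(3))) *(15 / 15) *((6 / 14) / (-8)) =sqrt(3) / 56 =0.03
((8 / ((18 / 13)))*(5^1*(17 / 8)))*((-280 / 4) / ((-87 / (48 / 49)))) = 88400 / 1827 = 48.39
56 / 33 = 1.70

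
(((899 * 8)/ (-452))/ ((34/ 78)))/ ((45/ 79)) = -1846546/ 28815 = -64.08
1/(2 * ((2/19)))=19/4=4.75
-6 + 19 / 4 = -5 / 4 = -1.25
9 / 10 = 0.90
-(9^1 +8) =-17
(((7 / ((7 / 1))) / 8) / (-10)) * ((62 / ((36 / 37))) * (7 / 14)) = -1147 / 2880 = -0.40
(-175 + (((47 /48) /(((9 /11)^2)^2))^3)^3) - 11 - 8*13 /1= 845.31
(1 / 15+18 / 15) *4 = 76 / 15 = 5.07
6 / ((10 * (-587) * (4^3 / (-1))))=3 / 187840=0.00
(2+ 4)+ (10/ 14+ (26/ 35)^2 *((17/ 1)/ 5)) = 52617/ 6125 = 8.59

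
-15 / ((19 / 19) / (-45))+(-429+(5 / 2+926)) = 2349 / 2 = 1174.50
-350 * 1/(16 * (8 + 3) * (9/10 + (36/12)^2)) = -875/4356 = -0.20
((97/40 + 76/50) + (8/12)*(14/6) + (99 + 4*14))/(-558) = -288901/1004400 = -0.29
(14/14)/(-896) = -1/896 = -0.00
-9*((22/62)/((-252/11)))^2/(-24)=14641/162739584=0.00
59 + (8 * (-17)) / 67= 3817 / 67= 56.97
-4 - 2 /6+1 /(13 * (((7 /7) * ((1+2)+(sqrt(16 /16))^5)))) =-673 /156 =-4.31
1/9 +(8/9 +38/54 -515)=-13859/27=-513.30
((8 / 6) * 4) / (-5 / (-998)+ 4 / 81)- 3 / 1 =417945 / 4397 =95.05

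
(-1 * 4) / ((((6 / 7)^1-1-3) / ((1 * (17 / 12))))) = 1.80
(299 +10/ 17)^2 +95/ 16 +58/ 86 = 17847105173/ 198832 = 89759.72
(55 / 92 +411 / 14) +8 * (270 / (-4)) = -328469 / 644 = -510.05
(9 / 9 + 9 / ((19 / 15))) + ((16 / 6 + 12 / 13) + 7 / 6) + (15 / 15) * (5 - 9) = 8.86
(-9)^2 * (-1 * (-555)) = 44955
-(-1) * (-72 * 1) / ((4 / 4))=-72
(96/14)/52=12/91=0.13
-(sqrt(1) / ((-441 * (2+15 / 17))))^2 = -289 / 466948881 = -0.00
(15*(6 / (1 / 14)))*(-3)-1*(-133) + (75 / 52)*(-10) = -95197 / 26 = -3661.42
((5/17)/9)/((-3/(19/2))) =-95/918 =-0.10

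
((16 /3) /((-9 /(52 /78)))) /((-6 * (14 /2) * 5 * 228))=4 /484785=0.00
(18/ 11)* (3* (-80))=-392.73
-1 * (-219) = 219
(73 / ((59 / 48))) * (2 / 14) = 8.48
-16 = -16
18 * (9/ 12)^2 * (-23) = -1863/ 8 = -232.88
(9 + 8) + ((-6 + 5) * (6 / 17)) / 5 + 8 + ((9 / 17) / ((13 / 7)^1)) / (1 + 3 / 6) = 27757 / 1105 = 25.12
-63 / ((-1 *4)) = 63 / 4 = 15.75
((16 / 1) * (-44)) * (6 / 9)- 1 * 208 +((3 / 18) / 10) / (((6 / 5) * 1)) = -48767 / 72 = -677.32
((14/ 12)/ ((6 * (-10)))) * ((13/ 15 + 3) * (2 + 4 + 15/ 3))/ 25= -2233/ 67500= -0.03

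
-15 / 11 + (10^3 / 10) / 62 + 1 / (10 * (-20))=16659 / 68200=0.24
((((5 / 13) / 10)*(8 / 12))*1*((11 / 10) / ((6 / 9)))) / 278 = 11 / 72280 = 0.00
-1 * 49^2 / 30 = -2401 / 30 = -80.03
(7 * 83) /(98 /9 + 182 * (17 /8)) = 2988 /2045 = 1.46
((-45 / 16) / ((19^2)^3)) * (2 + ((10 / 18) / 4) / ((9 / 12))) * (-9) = 885 / 752734096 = 0.00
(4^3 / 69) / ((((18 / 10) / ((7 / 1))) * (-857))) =-2240 / 532197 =-0.00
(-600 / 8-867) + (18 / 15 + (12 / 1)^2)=-3984 / 5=-796.80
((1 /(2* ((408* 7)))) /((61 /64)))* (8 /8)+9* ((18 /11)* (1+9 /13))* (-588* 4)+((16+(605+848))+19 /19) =-57149.08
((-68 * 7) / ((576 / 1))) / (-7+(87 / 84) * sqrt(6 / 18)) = 24157 * sqrt(3) / 4118652+40817 / 343221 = 0.13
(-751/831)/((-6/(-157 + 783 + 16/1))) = 80357/831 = 96.70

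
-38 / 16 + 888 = 885.62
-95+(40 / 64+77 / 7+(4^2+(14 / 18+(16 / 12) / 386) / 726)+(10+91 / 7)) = -44.37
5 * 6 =30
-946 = -946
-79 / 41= -1.93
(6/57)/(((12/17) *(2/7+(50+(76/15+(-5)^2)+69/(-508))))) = 151130/81296269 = 0.00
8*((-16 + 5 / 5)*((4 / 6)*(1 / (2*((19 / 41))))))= -1640 / 19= -86.32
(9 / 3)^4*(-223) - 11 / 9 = -18064.22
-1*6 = -6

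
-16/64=-1/4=-0.25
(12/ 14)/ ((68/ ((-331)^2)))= 328683/ 238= 1381.02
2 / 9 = 0.22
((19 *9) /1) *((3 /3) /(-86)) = -171 /86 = -1.99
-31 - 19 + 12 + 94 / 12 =-181 / 6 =-30.17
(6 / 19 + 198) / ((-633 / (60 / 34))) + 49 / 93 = -164743 / 6338229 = -0.03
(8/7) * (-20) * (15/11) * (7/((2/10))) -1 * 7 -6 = -12143/11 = -1103.91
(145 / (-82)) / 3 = -145 / 246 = -0.59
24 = 24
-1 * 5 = -5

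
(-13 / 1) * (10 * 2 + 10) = -390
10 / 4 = 5 / 2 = 2.50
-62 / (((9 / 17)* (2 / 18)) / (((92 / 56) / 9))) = -12121 / 63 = -192.40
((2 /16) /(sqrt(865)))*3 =3*sqrt(865) /6920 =0.01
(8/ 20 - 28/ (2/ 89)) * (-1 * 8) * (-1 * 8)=-398592/ 5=-79718.40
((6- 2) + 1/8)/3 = 11/8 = 1.38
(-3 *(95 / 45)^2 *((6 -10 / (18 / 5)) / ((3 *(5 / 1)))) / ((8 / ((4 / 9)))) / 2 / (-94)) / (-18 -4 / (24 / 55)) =-10469 / 335092140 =-0.00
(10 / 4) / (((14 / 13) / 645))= 41925 / 28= 1497.32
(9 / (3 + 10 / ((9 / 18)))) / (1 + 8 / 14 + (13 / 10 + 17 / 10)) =63 / 736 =0.09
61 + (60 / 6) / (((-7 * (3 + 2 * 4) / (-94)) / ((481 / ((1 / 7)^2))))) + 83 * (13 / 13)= 3166564 / 11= 287869.45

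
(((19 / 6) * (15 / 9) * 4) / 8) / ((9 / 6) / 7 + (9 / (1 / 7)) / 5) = 3325 / 16146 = 0.21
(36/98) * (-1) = -18/49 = -0.37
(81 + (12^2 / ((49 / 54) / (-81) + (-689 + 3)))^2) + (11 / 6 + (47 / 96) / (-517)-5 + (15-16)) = 22149466055735607 / 288117708024608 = 76.88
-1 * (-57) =57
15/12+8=37/4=9.25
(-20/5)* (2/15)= -8/15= -0.53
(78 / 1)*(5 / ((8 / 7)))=341.25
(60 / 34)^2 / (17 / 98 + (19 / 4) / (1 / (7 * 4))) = 88200 / 3771739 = 0.02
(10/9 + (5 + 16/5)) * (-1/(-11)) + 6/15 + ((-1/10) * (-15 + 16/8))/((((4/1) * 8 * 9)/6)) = 1.27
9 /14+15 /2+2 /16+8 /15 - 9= -167 /840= -0.20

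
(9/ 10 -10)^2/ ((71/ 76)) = 157339/ 1775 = 88.64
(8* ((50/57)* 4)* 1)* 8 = 12800/57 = 224.56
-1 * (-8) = 8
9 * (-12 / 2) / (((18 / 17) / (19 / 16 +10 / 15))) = -1513 / 16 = -94.56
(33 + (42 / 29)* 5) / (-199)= -1167 / 5771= -0.20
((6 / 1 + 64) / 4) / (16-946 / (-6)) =105 / 1042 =0.10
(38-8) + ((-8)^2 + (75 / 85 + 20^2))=8413 / 17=494.88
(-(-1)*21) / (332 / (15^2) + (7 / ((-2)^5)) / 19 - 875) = -2872800 / 119499719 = -0.02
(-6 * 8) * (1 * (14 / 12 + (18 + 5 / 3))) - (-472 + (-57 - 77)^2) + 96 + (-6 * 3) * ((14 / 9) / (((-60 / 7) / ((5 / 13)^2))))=-9322471 / 507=-18387.52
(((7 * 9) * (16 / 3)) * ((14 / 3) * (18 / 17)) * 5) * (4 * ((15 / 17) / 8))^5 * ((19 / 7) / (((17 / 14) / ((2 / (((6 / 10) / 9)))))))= 3817681875000 / 410338673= 9303.73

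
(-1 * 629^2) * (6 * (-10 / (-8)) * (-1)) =5934615 / 2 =2967307.50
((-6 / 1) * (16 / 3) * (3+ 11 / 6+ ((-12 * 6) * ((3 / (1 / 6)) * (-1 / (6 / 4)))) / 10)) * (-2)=87584 / 15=5838.93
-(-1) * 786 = 786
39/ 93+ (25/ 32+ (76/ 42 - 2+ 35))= 36.01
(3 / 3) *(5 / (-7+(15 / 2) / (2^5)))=-320 / 433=-0.74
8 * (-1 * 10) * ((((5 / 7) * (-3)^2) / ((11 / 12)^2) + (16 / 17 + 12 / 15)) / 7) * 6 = -64910976 / 100793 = -644.00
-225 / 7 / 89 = -0.36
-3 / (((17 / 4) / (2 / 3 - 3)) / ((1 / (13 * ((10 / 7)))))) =98 / 1105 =0.09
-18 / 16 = -9 / 8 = -1.12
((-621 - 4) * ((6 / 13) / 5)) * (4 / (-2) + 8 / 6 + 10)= -7000 / 13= -538.46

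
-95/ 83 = -1.14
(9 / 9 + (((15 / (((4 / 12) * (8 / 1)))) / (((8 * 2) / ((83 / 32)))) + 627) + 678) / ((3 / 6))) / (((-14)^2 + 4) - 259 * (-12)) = 5351063 / 6774784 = 0.79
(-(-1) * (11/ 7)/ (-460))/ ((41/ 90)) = -99/ 13202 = -0.01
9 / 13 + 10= 139 / 13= 10.69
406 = 406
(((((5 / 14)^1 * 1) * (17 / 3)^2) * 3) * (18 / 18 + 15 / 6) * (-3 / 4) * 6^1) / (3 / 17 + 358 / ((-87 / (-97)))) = -1.36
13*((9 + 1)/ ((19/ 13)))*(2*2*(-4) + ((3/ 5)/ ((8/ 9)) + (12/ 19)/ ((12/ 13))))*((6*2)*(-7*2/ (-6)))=-36463.27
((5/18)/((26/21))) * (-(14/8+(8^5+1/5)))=-4587793/624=-7352.23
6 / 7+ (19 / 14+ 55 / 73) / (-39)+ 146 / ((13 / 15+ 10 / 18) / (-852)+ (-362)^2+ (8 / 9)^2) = 5032328456066 / 6258026345389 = 0.80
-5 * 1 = -5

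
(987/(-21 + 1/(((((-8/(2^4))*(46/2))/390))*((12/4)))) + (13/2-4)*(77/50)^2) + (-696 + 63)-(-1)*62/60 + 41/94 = -68740730573/104763000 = -656.15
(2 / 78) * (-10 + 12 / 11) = -98 / 429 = -0.23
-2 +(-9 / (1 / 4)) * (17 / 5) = -622 / 5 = -124.40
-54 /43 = -1.26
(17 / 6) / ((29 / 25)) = 425 / 174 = 2.44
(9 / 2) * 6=27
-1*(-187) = 187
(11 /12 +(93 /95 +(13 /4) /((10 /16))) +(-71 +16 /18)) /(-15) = 215513 /51300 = 4.20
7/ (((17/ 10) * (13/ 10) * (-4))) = -175/ 221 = -0.79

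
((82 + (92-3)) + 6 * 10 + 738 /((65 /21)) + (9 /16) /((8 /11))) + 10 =3995299 /8320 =480.20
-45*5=-225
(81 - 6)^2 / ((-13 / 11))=-61875 / 13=-4759.62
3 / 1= 3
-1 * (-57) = 57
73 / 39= 1.87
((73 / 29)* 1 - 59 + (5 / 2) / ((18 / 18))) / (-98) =3131 / 5684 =0.55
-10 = -10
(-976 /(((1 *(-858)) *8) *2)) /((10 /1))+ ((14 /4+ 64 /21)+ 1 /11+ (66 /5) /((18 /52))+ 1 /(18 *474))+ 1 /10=44.88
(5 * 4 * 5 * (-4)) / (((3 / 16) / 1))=-6400 / 3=-2133.33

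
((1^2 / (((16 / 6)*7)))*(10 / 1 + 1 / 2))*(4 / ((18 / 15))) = 15 / 8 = 1.88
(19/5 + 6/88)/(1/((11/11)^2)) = 851/220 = 3.87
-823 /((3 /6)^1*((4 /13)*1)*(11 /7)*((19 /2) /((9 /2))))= -674037 /418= -1612.53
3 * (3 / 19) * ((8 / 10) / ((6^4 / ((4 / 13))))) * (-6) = -2 / 3705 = -0.00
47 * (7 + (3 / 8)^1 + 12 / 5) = 18377 / 40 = 459.42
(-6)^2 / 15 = 12 / 5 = 2.40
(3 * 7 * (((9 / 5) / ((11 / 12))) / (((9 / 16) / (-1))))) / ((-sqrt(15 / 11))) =1344 * sqrt(165) / 275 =62.78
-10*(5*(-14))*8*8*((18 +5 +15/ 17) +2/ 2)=18950400/ 17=1114729.41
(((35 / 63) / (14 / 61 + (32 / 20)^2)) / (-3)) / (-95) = 0.00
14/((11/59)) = 826/11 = 75.09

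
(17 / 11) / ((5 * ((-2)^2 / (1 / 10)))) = 17 / 2200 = 0.01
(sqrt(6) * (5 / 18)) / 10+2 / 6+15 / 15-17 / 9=-5 / 9+sqrt(6) / 36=-0.49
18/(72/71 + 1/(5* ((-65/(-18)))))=23075/1371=16.83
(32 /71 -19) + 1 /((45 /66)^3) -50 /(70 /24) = -54577069 /1677375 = -32.54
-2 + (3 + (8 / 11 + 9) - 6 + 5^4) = 6927 / 11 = 629.73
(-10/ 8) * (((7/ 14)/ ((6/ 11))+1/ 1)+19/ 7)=-1945/ 336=-5.79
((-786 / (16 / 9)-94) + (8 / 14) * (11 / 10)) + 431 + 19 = -23939 / 280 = -85.50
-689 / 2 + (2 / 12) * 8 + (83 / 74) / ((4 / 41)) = -294523 / 888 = -331.67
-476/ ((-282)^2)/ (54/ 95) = -0.01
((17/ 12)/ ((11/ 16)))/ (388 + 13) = 68/ 13233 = 0.01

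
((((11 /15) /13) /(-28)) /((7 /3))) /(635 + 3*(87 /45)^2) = -15 /11226488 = -0.00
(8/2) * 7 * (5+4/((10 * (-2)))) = 672/5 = 134.40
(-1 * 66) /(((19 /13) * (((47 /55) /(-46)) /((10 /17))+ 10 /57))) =-65122200 /207457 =-313.91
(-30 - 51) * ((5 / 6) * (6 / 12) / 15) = -9 / 4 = -2.25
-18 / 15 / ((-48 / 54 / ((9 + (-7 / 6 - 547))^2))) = 6279135 / 16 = 392445.94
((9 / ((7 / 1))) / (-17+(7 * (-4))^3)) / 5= -1 / 85435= -0.00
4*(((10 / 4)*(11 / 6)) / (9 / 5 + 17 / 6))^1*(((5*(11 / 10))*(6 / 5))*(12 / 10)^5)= 5645376 / 86875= 64.98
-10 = -10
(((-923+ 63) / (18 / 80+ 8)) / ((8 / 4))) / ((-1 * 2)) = 8600 / 329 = 26.14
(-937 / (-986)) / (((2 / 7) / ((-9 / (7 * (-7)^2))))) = -8433 / 96628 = -0.09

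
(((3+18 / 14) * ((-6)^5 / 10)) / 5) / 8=-2916 / 35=-83.31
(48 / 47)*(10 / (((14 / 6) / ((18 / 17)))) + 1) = 31632 / 5593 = 5.66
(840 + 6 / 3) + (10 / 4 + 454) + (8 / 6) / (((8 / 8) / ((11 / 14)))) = 54581 / 42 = 1299.55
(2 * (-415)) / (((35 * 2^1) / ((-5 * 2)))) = 830 / 7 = 118.57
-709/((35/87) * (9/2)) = -41122/105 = -391.64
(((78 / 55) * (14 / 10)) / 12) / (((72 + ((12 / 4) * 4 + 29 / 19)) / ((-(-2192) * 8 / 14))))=83296 / 34375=2.42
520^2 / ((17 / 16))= 4326400 / 17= 254494.12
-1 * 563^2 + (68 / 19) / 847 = -5100982049 / 16093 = -316969.00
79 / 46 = 1.72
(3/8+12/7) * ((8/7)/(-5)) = -0.48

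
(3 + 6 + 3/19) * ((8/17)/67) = 1392/21641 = 0.06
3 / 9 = 1 / 3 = 0.33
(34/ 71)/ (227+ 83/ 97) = 1649/ 784621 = 0.00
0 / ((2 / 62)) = 0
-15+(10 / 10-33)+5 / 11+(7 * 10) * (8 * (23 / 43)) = 119664 / 473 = 252.99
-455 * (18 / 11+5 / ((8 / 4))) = -41405 / 22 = -1882.05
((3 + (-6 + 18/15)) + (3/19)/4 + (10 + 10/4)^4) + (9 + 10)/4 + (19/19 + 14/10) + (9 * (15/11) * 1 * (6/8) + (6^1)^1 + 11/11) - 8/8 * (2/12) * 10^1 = 1225608931/50160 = 24433.99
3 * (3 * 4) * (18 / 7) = 648 / 7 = 92.57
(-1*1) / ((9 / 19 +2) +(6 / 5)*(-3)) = 95 / 107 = 0.89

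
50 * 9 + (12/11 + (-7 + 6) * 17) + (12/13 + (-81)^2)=1000430/143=6996.01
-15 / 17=-0.88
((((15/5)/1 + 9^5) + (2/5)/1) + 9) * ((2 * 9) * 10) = 10631052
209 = 209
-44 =-44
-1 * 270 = -270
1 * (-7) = -7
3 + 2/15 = 47/15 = 3.13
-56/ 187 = -0.30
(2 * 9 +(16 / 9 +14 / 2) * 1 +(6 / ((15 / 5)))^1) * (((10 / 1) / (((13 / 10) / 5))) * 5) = 5534.19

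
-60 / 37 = -1.62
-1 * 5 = -5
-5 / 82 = -0.06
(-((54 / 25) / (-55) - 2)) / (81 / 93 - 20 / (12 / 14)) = -260772 / 2872375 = -0.09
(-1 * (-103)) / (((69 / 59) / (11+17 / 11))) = 12154 / 11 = 1104.91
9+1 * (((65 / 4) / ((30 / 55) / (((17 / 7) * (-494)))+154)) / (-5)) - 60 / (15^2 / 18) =118899371 / 28452340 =4.18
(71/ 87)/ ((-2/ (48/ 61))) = -568/ 1769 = -0.32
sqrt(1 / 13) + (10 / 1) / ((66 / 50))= sqrt(13) / 13 + 250 / 33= 7.85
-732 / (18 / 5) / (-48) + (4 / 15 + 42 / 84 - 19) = -5039 / 360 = -14.00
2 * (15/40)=3/4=0.75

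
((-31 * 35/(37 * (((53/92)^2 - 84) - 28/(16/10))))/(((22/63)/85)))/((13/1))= 5.43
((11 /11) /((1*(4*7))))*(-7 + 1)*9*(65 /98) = -1755 /1372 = -1.28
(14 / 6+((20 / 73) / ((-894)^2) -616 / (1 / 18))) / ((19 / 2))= -323392331756 / 277135083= -1166.91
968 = 968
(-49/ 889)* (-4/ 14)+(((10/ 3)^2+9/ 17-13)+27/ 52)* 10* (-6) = 4246301/ 84201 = 50.43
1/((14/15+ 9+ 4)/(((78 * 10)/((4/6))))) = 17550/209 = 83.97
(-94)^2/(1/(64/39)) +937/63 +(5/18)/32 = 14514.98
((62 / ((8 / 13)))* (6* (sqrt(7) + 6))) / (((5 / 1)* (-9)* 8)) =-403 / 40- 403* sqrt(7) / 240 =-14.52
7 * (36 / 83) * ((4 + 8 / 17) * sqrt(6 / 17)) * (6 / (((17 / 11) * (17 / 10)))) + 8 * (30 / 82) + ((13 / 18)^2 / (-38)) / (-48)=70924049 / 24230016 + 12640320 * sqrt(102) / 6932243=21.34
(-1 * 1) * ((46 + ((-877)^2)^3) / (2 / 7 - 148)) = 3184898528699536145 / 1034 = 3080172658316766.10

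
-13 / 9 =-1.44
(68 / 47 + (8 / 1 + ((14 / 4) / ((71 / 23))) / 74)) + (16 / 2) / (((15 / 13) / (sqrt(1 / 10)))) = 52 * sqrt(10) / 75 + 4673119 / 493876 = 11.65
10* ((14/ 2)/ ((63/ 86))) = 860/ 9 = 95.56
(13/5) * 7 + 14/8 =19.95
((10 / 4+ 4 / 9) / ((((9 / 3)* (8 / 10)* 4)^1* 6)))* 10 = 1325 / 2592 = 0.51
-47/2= -23.50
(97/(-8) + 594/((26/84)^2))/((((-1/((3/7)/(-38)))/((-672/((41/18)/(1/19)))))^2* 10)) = 702594710208/37022762569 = 18.98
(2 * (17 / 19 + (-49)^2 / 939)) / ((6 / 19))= 61582 / 2817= 21.86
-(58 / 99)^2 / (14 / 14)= -0.34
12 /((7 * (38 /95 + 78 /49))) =105 /122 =0.86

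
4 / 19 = 0.21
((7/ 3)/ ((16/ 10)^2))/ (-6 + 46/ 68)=-2975/ 17376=-0.17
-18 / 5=-3.60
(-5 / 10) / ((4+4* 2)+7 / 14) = -1 / 25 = -0.04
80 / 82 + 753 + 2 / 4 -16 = 60555 / 82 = 738.48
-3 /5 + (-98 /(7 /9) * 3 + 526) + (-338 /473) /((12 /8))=1042423 /7095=146.92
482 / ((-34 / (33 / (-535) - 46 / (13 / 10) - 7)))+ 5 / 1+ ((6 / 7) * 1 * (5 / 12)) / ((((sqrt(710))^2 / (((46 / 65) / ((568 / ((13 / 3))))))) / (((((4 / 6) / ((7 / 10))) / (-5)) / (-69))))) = 382749184287935 / 630830356884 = 606.74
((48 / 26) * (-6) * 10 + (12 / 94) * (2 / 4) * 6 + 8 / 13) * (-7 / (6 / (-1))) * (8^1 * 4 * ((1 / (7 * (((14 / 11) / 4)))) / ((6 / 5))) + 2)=-5298530 / 2961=-1789.44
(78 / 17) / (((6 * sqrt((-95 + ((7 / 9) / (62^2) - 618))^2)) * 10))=17298 / 161283845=0.00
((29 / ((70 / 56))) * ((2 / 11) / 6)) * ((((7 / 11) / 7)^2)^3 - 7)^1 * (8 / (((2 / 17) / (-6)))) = 195637008576 / 97435855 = 2007.85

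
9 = 9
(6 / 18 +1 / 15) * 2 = 4 / 5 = 0.80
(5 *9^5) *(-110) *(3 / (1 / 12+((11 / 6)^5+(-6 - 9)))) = -16814005.85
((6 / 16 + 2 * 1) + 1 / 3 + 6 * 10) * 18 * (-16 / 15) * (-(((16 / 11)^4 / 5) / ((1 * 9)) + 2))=1665404104 / 658845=2527.76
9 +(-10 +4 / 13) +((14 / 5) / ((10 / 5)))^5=190366 / 40625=4.69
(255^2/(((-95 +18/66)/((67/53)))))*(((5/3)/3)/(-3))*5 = 133120625/165678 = 803.49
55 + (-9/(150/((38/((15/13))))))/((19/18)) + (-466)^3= -12649330359/125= -101194642.87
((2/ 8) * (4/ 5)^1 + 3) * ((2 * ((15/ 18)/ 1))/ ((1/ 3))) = 16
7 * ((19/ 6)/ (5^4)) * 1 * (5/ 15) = 133/ 11250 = 0.01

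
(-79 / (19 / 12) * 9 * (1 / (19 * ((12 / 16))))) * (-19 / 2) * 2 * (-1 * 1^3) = -11376 / 19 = -598.74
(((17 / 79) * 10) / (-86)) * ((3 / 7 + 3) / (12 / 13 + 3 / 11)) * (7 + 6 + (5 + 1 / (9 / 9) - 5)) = -194480 / 193629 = -1.00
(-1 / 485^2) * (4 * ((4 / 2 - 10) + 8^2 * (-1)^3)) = 288 / 235225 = 0.00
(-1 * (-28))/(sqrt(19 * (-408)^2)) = 7 * sqrt(19)/1938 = 0.02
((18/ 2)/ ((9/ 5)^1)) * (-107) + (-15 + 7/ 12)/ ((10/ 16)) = -8371/ 15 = -558.07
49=49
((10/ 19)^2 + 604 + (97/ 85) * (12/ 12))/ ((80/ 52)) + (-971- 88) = -665.48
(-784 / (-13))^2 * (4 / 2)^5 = 19668992 / 169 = 116384.57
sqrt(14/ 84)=0.41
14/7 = 2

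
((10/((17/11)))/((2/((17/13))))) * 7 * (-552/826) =-15180/767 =-19.79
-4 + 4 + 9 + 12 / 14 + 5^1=104 / 7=14.86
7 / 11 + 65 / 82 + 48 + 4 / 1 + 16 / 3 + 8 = 66.76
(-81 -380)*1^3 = -461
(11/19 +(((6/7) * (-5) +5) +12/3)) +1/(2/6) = 1103/133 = 8.29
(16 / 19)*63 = 1008 / 19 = 53.05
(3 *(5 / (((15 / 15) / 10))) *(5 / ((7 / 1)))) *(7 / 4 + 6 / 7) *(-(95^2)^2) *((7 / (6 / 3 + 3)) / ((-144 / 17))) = 2527005640625 / 672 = 3760425060.45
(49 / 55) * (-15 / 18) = -49 / 66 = -0.74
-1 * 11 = -11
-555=-555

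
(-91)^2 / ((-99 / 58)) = -480298 / 99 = -4851.49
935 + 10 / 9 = 8425 / 9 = 936.11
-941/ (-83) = 941/ 83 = 11.34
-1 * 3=-3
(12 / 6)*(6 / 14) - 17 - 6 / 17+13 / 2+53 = 10235 / 238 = 43.00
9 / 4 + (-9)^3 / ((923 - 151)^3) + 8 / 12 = 4025869733 / 1380298944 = 2.92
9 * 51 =459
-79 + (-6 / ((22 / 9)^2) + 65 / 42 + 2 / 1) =-194276 / 2541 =-76.46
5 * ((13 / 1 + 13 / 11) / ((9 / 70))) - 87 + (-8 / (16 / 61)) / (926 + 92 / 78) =1108514773 / 2386560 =464.48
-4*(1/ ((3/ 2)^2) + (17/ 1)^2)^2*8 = -2680898.77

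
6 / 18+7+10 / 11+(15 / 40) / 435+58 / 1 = 2535793 / 38280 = 66.24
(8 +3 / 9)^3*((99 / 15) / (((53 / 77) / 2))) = 5293750 / 477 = 11098.01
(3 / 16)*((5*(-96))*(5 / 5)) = -90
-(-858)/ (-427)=-858/ 427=-2.01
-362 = -362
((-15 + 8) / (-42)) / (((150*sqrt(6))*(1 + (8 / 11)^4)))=14641*sqrt(6) / 101179800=0.00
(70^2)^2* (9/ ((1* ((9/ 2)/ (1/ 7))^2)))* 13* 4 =101920000/ 9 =11324444.44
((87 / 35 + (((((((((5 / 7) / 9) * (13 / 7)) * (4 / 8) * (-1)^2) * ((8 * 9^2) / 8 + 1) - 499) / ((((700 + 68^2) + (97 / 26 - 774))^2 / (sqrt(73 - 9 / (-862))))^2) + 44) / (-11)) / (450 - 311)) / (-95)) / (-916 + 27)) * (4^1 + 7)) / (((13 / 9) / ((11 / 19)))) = 26374566702882084495559184848200655 / 2406596375472382362354453531070817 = 10.96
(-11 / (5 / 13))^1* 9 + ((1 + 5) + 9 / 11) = -13782 / 55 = -250.58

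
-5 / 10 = -0.50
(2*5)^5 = 100000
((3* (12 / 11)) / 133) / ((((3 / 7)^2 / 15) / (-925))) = -388500 / 209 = -1858.85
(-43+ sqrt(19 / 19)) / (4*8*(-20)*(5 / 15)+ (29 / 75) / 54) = 170100 / 863971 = 0.20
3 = 3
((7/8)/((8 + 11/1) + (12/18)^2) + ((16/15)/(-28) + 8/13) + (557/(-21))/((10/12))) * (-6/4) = 243409/5200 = 46.81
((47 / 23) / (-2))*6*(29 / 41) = -4089 / 943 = -4.34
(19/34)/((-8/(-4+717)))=-13547/272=-49.81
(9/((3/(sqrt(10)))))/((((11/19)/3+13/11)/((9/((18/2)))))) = 1881* sqrt(10)/862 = 6.90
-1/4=-0.25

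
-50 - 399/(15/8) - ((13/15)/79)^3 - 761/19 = -9575026963318/31616125875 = -302.85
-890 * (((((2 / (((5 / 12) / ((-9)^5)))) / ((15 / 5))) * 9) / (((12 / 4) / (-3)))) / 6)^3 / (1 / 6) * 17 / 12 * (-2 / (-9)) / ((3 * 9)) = -177216445359902684.16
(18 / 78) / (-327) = -1 / 1417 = -0.00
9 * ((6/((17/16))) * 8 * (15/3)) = 34560/17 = 2032.94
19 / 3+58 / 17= 497 / 51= 9.75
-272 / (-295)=0.92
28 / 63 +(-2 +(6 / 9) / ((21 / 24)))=-50 / 63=-0.79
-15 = -15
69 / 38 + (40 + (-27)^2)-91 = 25833 / 38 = 679.82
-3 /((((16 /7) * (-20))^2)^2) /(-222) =2401 /775946240000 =0.00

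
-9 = -9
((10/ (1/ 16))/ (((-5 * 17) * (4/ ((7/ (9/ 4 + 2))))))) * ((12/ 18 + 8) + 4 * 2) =-11200/ 867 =-12.92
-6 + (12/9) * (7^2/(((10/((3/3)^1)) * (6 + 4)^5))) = -4499951/750000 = -6.00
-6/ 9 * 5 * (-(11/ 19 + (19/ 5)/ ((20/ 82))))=5117/ 95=53.86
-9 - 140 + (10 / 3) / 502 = -112192 / 753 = -148.99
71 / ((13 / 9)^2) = 5751 / 169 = 34.03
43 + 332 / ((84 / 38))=4057 / 21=193.19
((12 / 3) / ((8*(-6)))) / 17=-1 / 204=-0.00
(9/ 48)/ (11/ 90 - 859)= -135/ 618392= -0.00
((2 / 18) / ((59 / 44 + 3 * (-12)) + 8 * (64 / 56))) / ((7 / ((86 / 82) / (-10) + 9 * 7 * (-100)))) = 56826946 / 14499855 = 3.92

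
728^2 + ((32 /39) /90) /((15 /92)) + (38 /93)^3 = 529984.12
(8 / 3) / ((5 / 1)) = 8 / 15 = 0.53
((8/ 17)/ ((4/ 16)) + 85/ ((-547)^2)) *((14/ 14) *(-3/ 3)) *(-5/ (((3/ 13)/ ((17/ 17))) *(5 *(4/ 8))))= 16.32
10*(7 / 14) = 5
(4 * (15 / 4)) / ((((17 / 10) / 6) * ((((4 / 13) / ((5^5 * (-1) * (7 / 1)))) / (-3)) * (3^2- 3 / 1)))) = 63984375 / 34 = 1881893.38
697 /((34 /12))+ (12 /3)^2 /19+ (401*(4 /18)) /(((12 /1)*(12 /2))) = 1527179 /6156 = 248.08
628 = 628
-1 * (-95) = 95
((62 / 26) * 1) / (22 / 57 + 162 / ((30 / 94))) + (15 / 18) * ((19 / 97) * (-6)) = -177941365 / 182562536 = -0.97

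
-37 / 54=-0.69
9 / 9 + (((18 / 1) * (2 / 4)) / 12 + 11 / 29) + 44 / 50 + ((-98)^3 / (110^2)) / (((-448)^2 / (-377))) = 566905237 / 179660800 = 3.16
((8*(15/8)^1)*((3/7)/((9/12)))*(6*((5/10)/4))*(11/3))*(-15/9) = -275/7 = -39.29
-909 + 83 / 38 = -34459 / 38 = -906.82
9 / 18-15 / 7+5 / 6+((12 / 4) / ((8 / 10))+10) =1087 / 84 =12.94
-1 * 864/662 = -432/331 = -1.31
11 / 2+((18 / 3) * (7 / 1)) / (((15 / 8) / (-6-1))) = -151.30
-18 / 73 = -0.25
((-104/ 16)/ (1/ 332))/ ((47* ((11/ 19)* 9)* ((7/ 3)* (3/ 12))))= -164008/ 10857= -15.11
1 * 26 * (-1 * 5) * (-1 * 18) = 2340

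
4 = 4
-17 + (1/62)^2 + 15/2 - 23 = -124929/3844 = -32.50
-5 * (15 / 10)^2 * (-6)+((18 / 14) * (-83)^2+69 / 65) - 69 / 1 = 8059731 / 910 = 8856.85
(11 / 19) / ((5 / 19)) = 11 / 5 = 2.20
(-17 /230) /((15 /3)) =-17 /1150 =-0.01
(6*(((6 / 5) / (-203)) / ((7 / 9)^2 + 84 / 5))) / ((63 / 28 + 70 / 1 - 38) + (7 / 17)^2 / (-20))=-1404540 / 23600608871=-0.00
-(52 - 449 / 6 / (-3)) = -1385 / 18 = -76.94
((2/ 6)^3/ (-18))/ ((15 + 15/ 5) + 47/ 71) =-71/ 643950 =-0.00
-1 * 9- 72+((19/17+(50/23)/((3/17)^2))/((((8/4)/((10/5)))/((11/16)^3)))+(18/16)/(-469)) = -391783533151/6760083456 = -57.96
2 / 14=1 / 7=0.14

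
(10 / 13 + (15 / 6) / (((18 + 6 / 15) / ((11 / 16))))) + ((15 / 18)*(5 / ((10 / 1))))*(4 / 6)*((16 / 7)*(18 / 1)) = 3292865 / 267904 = 12.29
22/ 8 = 11/ 4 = 2.75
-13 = -13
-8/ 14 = -4/ 7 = -0.57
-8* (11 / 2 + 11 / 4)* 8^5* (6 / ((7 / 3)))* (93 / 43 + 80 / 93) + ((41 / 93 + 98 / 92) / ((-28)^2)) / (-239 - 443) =-1653548669536057913 / 98357996352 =-16811532.68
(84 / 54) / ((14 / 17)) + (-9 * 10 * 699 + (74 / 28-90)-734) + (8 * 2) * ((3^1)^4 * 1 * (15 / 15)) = -62433.47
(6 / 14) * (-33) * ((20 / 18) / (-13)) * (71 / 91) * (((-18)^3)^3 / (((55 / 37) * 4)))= -260544927898368 / 8281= -31462978855.01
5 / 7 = 0.71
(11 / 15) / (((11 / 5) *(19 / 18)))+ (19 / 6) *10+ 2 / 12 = 32.15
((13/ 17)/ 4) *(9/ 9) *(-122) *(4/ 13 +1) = -61/ 2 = -30.50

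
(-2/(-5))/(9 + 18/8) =8/225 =0.04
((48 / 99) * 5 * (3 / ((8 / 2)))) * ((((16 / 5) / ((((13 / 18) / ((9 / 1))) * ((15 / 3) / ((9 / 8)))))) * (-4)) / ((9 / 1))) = -5184 / 715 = -7.25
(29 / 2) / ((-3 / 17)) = -82.17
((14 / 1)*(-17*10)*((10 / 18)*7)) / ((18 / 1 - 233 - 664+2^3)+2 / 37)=123284 / 11601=10.63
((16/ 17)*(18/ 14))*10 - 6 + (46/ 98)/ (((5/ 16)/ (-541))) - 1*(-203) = -2513591/ 4165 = -603.50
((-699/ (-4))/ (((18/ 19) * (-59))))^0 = 1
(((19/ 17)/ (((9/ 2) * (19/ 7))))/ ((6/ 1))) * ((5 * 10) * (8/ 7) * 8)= 3200/ 459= 6.97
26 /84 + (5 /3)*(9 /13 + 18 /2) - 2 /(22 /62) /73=7184315 /438438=16.39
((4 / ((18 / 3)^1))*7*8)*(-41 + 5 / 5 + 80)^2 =179200 / 3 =59733.33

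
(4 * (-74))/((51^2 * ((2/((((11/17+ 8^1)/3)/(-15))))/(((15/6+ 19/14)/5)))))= 1036/122825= 0.01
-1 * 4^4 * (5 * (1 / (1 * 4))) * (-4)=1280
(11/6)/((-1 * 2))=-11/12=-0.92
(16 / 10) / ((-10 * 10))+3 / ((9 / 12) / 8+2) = 11866 / 8375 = 1.42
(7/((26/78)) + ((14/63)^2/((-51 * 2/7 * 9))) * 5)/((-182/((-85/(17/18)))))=42895/4131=10.38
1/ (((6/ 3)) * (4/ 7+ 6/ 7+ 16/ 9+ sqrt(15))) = -6363/ 18731+ 3969 * sqrt(15)/ 37462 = 0.07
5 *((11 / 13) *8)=440 / 13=33.85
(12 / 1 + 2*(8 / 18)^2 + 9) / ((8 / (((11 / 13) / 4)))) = 19063 / 33696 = 0.57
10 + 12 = 22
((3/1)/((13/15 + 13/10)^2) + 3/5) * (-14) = -14658/845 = -17.35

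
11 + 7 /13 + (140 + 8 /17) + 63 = 215.01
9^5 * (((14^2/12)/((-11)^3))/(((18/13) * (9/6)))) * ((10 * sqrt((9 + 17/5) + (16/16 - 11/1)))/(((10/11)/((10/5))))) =-1857492 * sqrt(15)/605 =-11890.97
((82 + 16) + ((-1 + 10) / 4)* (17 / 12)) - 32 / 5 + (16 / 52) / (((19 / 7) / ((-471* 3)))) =-1292119 / 19760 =-65.39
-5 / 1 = -5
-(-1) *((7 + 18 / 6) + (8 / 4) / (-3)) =28 / 3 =9.33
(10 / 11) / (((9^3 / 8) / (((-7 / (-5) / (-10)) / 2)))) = -28 / 40095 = -0.00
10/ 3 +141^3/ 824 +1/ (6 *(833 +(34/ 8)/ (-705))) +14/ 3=6600371946239/ 1935611432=3409.97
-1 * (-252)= 252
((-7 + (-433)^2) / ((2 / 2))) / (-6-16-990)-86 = -137257 / 506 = -271.26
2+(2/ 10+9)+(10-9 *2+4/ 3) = 68/ 15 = 4.53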